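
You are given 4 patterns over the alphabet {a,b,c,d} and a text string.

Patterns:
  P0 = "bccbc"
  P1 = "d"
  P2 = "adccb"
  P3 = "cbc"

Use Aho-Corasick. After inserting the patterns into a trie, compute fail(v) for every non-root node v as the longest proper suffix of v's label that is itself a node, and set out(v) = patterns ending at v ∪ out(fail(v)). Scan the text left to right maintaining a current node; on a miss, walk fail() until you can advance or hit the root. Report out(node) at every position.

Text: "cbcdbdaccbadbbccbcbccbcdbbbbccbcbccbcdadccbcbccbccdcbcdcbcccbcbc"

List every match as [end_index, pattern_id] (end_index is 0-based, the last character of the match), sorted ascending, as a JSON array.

Construct AC machine:
Trie (insert patterns):
  n0 'ε': a→7 b→1 c→12 d→6
  n1 'b': c→2
  n2 'bc': c→3
  n3 'bcc': b→4
  n4 'bccb': c→5
  n5 'bccbc': ·  [P0 ends]
  n6 'd': ·  [P1 ends]
  n7 'a': d→8
  n8 'ad': c→9
  n9 'adc': c→10
  n10 'adcc': b→11
  n11 'adccb': ·  [P2 ends]
  n12 'c': b→13
  n13 'cb': c→14
  n14 'cbc': ·  [P3 ends]

Failure links (BFS by depth):
  fail(1) 'b': from fail(0)=0 chase 'b': 0 ⇒ 0;  out=∅∪out(0)=∅
  fail(6) 'd': from fail(0)=0 chase 'd': 0 ⇒ 0;  out={1}∪out(0)={1}
  fail(7) 'a': from fail(0)=0 chase 'a': 0 ⇒ 0;  out=∅∪out(0)=∅
  fail(12) 'c': from fail(0)=0 chase 'c': 0 ⇒ 0;  out=∅∪out(0)=∅
  fail(2) 'bc': from fail(1)=0 chase 'c': 0 ⇒ 12;  out=∅∪out(12)=∅
  fail(8) 'ad': from fail(7)=0 chase 'd': 0 ⇒ 6;  out=∅∪out(6)={1}
  fail(13) 'cb': from fail(12)=0 chase 'b': 0 ⇒ 1;  out=∅∪out(1)=∅
  fail(3) 'bcc': from fail(2)=12 chase 'c': 12→0 ⇒ 12;  out=∅∪out(12)=∅
  fail(9) 'adc': from fail(8)=6 chase 'c': 6→0 ⇒ 12;  out=∅∪out(12)=∅
  fail(14) 'cbc': from fail(13)=1 chase 'c': 1 ⇒ 2;  out={3}∪out(2)={3}
  fail(4) 'bccb': from fail(3)=12 chase 'b': 12 ⇒ 13;  out=∅∪out(13)=∅
  fail(10) 'adcc': from fail(9)=12 chase 'c': 12→0 ⇒ 12;  out=∅∪out(12)=∅
  fail(5) 'bccbc': from fail(4)=13 chase 'c': 13 ⇒ 14;  out={0}∪out(14)={0,3}
  fail(11) 'adccb': from fail(10)=12 chase 'b': 12 ⇒ 13;  out={2}∪out(13)={2}

Text stream:
pos 0 'c': at 12
pos 1 'b': at 13
pos 2 'c': at 14  → match P3@[0:2]
pos 3 'd': at 6 ·f  → match P1@[3:3]
pos 4 'b': at 1 ·f
pos 5 'd': at 6 ·f  → match P1@[5:5]
pos 6 'a': at 7 ·f
pos 7 'c': at 12 ·f
pos 8 'c': at 12 ·f
pos 9 'b': at 13
pos 10 'a': at 7 ·f
pos 11 'd': at 8  → match P1@[11:11]
pos 12 'b': at 1 ·f
pos 13 'b': at 1 ·f
pos 14 'c': at 2
pos 15 'c': at 3
pos 16 'b': at 4
pos 17 'c': at 5  → match P0@[13:17],P3@[15:17]
pos 18 'b': at 13 ·f
pos 19 'c': at 14  → match P3@[17:19]
pos 20 'c': at 3 ·f
pos 21 'b': at 4
pos 22 'c': at 5  → match P0@[18:22],P3@[20:22]
pos 23 'd': at 6 ·f  → match P1@[23:23]
pos 24 'b': at 1 ·f
pos 25 'b': at 1 ·f
pos 26 'b': at 1 ·f
pos 27 'b': at 1 ·f
pos 28 'c': at 2
pos 29 'c': at 3
pos 30 'b': at 4
pos 31 'c': at 5  → match P0@[27:31],P3@[29:31]
pos 32 'b': at 13 ·f
pos 33 'c': at 14  → match P3@[31:33]
pos 34 'c': at 3 ·f
pos 35 'b': at 4
pos 36 'c': at 5  → match P0@[32:36],P3@[34:36]
pos 37 'd': at 6 ·f  → match P1@[37:37]
pos 38 'a': at 7 ·f
pos 39 'd': at 8  → match P1@[39:39]
pos 40 'c': at 9
pos 41 'c': at 10
pos 42 'b': at 11  → match P2@[38:42]
pos 43 'c': at 14 ·f  → match P3@[41:43]
pos 44 'b': at 13 ·f
pos 45 'c': at 14  → match P3@[43:45]
pos 46 'c': at 3 ·f
pos 47 'b': at 4
pos 48 'c': at 5  → match P0@[44:48],P3@[46:48]
pos 49 'c': at 3 ·f
pos 50 'd': at 6 ·f  → match P1@[50:50]
pos 51 'c': at 12 ·f
pos 52 'b': at 13
pos 53 'c': at 14  → match P3@[51:53]
pos 54 'd': at 6 ·f  → match P1@[54:54]
pos 55 'c': at 12 ·f
pos 56 'b': at 13
pos 57 'c': at 14  → match P3@[55:57]
pos 58 'c': at 3 ·f
pos 59 'c': at 12 ·f
pos 60 'b': at 13
pos 61 'c': at 14  → match P3@[59:61]
pos 62 'b': at 13 ·f
pos 63 'c': at 14  → match P3@[61:63]

All matches (sorted): [[2,3],[3,1],[5,1],[11,1],[17,0],[17,3],[19,3],[22,0],[22,3],[23,1],[31,0],[31,3],[33,3],[36,0],[36,3],[37,1],[39,1],[42,2],[43,3],[45,3],[48,0],[48,3],[50,1],[53,3],[54,1],[57,3],[61,3],[63,3]]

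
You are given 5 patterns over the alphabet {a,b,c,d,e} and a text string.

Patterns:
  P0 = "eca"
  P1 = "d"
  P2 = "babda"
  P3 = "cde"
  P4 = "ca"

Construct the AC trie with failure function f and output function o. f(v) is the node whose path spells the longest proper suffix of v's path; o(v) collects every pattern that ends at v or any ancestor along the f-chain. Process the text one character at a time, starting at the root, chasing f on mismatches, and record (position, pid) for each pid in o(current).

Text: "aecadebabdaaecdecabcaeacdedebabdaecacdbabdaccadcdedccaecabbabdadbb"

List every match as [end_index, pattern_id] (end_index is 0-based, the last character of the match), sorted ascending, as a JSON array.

Construct AC machine:
Trie (insert patterns):
  0='ε' goto b→5 c→10 d→4 e→1
  1='e' goto c→2
  2='ec' goto a→3
  3='eca' goto ·  ←P0
  4='d' goto ·  ←P1
  5='b' goto a→6
  6='ba' goto b→7
  7='bab' goto d→8
  8='babd' goto a→9
  9='babda' goto ·  ←P2
  10='c' goto a→13 d→11
  11='cd' goto e→12
  12='cde' goto ·  ←P3
  13='ca' goto ·  ←P4

BFS fail/out derivation:
  fail(1) 'e': from fail(0)=0 chase 'e': 0 ⇒ 0;  out=∅∪out(0)=∅
  fail(4) 'd': from fail(0)=0 chase 'd': 0 ⇒ 0;  out={1}∪out(0)={1}
  fail(5) 'b': from fail(0)=0 chase 'b': 0 ⇒ 0;  out=∅∪out(0)=∅
  fail(10) 'c': from fail(0)=0 chase 'c': 0 ⇒ 0;  out=∅∪out(0)=∅
  fail(2) 'ec': from fail(1)=0 chase 'c': 0 ⇒ 10;  out=∅∪out(10)=∅
  fail(6) 'ba': from fail(5)=0 chase 'a': 0 ⇒ 0;  out=∅∪out(0)=∅
  fail(11) 'cd': from fail(10)=0 chase 'd': 0 ⇒ 4;  out=∅∪out(4)={1}
  fail(13) 'ca': from fail(10)=0 chase 'a': 0 ⇒ 0;  out={4}∪out(0)={4}
  fail(3) 'eca': from fail(2)=10 chase 'a': 10 ⇒ 13;  out={0}∪out(13)={0,4}
  fail(7) 'bab': from fail(6)=0 chase 'b': 0 ⇒ 5;  out=∅∪out(5)=∅
  fail(12) 'cde': from fail(11)=4 chase 'e': 4→0 ⇒ 1;  out={3}∪out(1)={3}
  fail(8) 'babd': from fail(7)=5 chase 'd': 5→0 ⇒ 4;  out=∅∪out(4)={1}
  fail(9) 'babda': from fail(8)=4 chase 'a': 4→0 ⇒ 0;  out={2}∪out(0)={2}

Scan:
i=0 'a': node 0→0
i=1 'e': node 0→1
i=2 'c': node 1→2
i=3 'a': node 2→3  → match P0@[1:3],P4@[2:3]
i=4 'd': node 3→4 (fail-walked)  → match P1@[4:4]
i=5 'e': node 4→1 (fail-walked)
i=6 'b': node 1→5 (fail-walked)
i=7 'a': node 5→6
i=8 'b': node 6→7
i=9 'd': node 7→8  → match P1@[9:9]
i=10 'a': node 8→9  → match P2@[6:10]
i=11 'a': node 9→0 (fail-walked)
i=12 'e': node 0→1
i=13 'c': node 1→2
i=14 'd': node 2→11 (fail-walked)  → match P1@[14:14]
i=15 'e': node 11→12  → match P3@[13:15]
i=16 'c': node 12→2 (fail-walked)
i=17 'a': node 2→3  → match P0@[15:17],P4@[16:17]
i=18 'b': node 3→5 (fail-walked)
i=19 'c': node 5→10 (fail-walked)
i=20 'a': node 10→13  → match P4@[19:20]
i=21 'e': node 13→1 (fail-walked)
i=22 'a': node 1→0 (fail-walked)
i=23 'c': node 0→10
i=24 'd': node 10→11  → match P1@[24:24]
i=25 'e': node 11→12  → match P3@[23:25]
i=26 'd': node 12→4 (fail-walked)  → match P1@[26:26]
i=27 'e': node 4→1 (fail-walked)
i=28 'b': node 1→5 (fail-walked)
i=29 'a': node 5→6
i=30 'b': node 6→7
i=31 'd': node 7→8  → match P1@[31:31]
i=32 'a': node 8→9  → match P2@[28:32]
i=33 'e': node 9→1 (fail-walked)
i=34 'c': node 1→2
i=35 'a': node 2→3  → match P0@[33:35],P4@[34:35]
i=36 'c': node 3→10 (fail-walked)
i=37 'd': node 10→11  → match P1@[37:37]
i=38 'b': node 11→5 (fail-walked)
i=39 'a': node 5→6
i=40 'b': node 6→7
i=41 'd': node 7→8  → match P1@[41:41]
i=42 'a': node 8→9  → match P2@[38:42]
i=43 'c': node 9→10 (fail-walked)
i=44 'c': node 10→10 (fail-walked)
i=45 'a': node 10→13  → match P4@[44:45]
i=46 'd': node 13→4 (fail-walked)  → match P1@[46:46]
i=47 'c': node 4→10 (fail-walked)
i=48 'd': node 10→11  → match P1@[48:48]
i=49 'e': node 11→12  → match P3@[47:49]
i=50 'd': node 12→4 (fail-walked)  → match P1@[50:50]
i=51 'c': node 4→10 (fail-walked)
i=52 'c': node 10→10 (fail-walked)
i=53 'a': node 10→13  → match P4@[52:53]
i=54 'e': node 13→1 (fail-walked)
i=55 'c': node 1→2
i=56 'a': node 2→3  → match P0@[54:56],P4@[55:56]
i=57 'b': node 3→5 (fail-walked)
i=58 'b': node 5→5 (fail-walked)
i=59 'a': node 5→6
i=60 'b': node 6→7
i=61 'd': node 7→8  → match P1@[61:61]
i=62 'a': node 8→9  → match P2@[58:62]
i=63 'd': node 9→4 (fail-walked)  → match P1@[63:63]
i=64 'b': node 4→5 (fail-walked)
i=65 'b': node 5→5 (fail-walked)

All matches (sorted): [[3,0],[3,4],[4,1],[9,1],[10,2],[14,1],[15,3],[17,0],[17,4],[20,4],[24,1],[25,3],[26,1],[31,1],[32,2],[35,0],[35,4],[37,1],[41,1],[42,2],[45,4],[46,1],[48,1],[49,3],[50,1],[53,4],[56,0],[56,4],[61,1],[62,2],[63,1]]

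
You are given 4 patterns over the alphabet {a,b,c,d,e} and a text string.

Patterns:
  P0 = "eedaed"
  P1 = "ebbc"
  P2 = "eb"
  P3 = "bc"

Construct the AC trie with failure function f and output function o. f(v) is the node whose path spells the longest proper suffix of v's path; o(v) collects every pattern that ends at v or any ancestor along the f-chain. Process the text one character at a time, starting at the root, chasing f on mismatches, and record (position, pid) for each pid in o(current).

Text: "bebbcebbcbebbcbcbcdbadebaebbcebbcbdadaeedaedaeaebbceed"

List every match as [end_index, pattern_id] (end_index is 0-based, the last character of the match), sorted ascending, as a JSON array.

Construct AC machine:
Trie (insert patterns):
  n0 'ε': b→10 e→1
  n1 'e': b→7 e→2
  n2 'ee': d→3
  n3 'eed': a→4
  n4 'eeda': e→5
  n5 'eedae': d→6
  n6 'eedaed': ·  [P0 ends]
  n7 'eb': b→8  [P2 ends]
  n8 'ebb': c→9
  n9 'ebbc': ·  [P1 ends]
  n10 'b': c→11
  n11 'bc': ·  [P3 ends]

BFS fail/out derivation:
  n1('e'): parent n0 fail=0; on 'e' 0 → fail=0;  out ∅∪∅=∅
  n10('b'): parent n0 fail=0; on 'b' 0 → fail=0;  out ∅∪∅=∅
  n2('ee'): parent n1 fail=0; on 'e' 0 → fail=1;  out ∅∪∅=∅
  n7('eb'): parent n1 fail=0; on 'b' 0 → fail=10;  out {2}∪∅={2}
  n11('bc'): parent n10 fail=0; on 'c' 0 → fail=0;  out {3}∪∅={3}
  n3('eed'): parent n2 fail=1; on 'd' 1→0 → fail=0;  out ∅∪∅=∅
  n8('ebb'): parent n7 fail=10; on 'b' 10→0 → fail=10;  out ∅∪∅=∅
  n4('eeda'): parent n3 fail=0; on 'a' 0 → fail=0;  out ∅∪∅=∅
  n9('ebbc'): parent n8 fail=10; on 'c' 10 → fail=11;  out {1}∪{3}={1,3}
  n5('eedae'): parent n4 fail=0; on 'e' 0 → fail=1;  out ∅∪∅=∅
  n6('eedaed'): parent n5 fail=1; on 'd' 1→0 → fail=0;  out {0}∪∅={0}

Run:
i=0 'b': node 0→10
i=1 'e': node 10→1 (via fail)
i=2 'b': node 1→7  emit P2@[1:2]
i=3 'b': node 7→8
i=4 'c': node 8→9  emit P1@[1:4],P3@[3:4]
i=5 'e': node 9→1 (via fail)
i=6 'b': node 1→7  emit P2@[5:6]
i=7 'b': node 7→8
i=8 'c': node 8→9  emit P1@[5:8],P3@[7:8]
i=9 'b': node 9→10 (via fail)
i=10 'e': node 10→1 (via fail)
i=11 'b': node 1→7  emit P2@[10:11]
i=12 'b': node 7→8
i=13 'c': node 8→9  emit P1@[10:13],P3@[12:13]
i=14 'b': node 9→10 (via fail)
i=15 'c': node 10→11  emit P3@[14:15]
i=16 'b': node 11→10 (via fail)
i=17 'c': node 10→11  emit P3@[16:17]
i=18 'd': node 11→0 (via fail)
i=19 'b': node 0→10
i=20 'a': node 10→0 (via fail)
i=21 'd': node 0→0
i=22 'e': node 0→1
i=23 'b': node 1→7  emit P2@[22:23]
i=24 'a': node 7→0 (via fail)
i=25 'e': node 0→1
i=26 'b': node 1→7  emit P2@[25:26]
i=27 'b': node 7→8
i=28 'c': node 8→9  emit P1@[25:28],P3@[27:28]
i=29 'e': node 9→1 (via fail)
i=30 'b': node 1→7  emit P2@[29:30]
i=31 'b': node 7→8
i=32 'c': node 8→9  emit P1@[29:32],P3@[31:32]
i=33 'b': node 9→10 (via fail)
i=34 'd': node 10→0 (via fail)
i=35 'a': node 0→0
i=36 'd': node 0→0
i=37 'a': node 0→0
i=38 'e': node 0→1
i=39 'e': node 1→2
i=40 'd': node 2→3
i=41 'a': node 3→4
i=42 'e': node 4→5
i=43 'd': node 5→6  emit P0@[38:43]
i=44 'a': node 6→0 (via fail)
i=45 'e': node 0→1
i=46 'a': node 1→0 (via fail)
i=47 'e': node 0→1
i=48 'b': node 1→7  emit P2@[47:48]
i=49 'b': node 7→8
i=50 'c': node 8→9  emit P1@[47:50],P3@[49:50]
i=51 'e': node 9→1 (via fail)
i=52 'e': node 1→2
i=53 'd': node 2→3

Result: [[2,2],[4,1],[4,3],[6,2],[8,1],[8,3],[11,2],[13,1],[13,3],[15,3],[17,3],[23,2],[26,2],[28,1],[28,3],[30,2],[32,1],[32,3],[43,0],[48,2],[50,1],[50,3]]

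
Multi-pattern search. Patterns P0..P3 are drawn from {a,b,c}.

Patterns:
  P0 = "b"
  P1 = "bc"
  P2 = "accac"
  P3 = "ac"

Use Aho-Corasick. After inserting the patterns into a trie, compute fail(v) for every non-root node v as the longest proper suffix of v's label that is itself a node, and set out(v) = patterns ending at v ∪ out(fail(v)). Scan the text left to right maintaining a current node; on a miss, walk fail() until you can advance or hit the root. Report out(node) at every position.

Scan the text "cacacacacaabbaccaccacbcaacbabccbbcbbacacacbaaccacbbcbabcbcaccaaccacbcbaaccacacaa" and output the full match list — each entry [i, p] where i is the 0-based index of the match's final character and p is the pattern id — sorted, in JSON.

Build:
Trie (insert patterns):
  n0 'ε': a→3 b→1
  n1 'b': c→2  ←P0
  n2 'bc': ·  ←P1
  n3 'a': c→4
  n4 'ac': c→5  ←P3
  n5 'acc': a→6
  n6 'acca': c→7
  n7 'accac': ·  ←P2

Failure links (BFS by depth):
  n1('b'): parent n0 fail=0; on 'b' 0 → fail=0;  out {0}∪∅={0}
  n3('a'): parent n0 fail=0; on 'a' 0 → fail=0;  out ∅∪∅=∅
  n2('bc'): parent n1 fail=0; on 'c' 0 → fail=0;  out {1}∪∅={1}
  n4('ac'): parent n3 fail=0; on 'c' 0 → fail=0;  out {3}∪∅={3}
  n5('acc'): parent n4 fail=0; on 'c' 0 → fail=0;  out ∅∪∅=∅
  n6('acca'): parent n5 fail=0; on 'a' 0 → fail=3;  out ∅∪∅=∅
  n7('accac'): parent n6 fail=3; on 'c' 3 → fail=4;  out {2}∪{3}={2,3}

Text stream:
pos 0 'c': at 0
pos 1 'a': at 3
pos 2 'c': at 4  ** P3@[1:2]
pos 3 'a': at 3 (fail-walked)
pos 4 'c': at 4  ** P3@[3:4]
pos 5 'a': at 3 (fail-walked)
pos 6 'c': at 4  ** P3@[5:6]
pos 7 'a': at 3 (fail-walked)
pos 8 'c': at 4  ** P3@[7:8]
pos 9 'a': at 3 (fail-walked)
pos 10 'a': at 3 (fail-walked)
pos 11 'b': at 1 (fail-walked)  ** P0@[11:11]
pos 12 'b': at 1 (fail-walked)  ** P0@[12:12]
pos 13 'a': at 3 (fail-walked)
pos 14 'c': at 4  ** P3@[13:14]
pos 15 'c': at 5
pos 16 'a': at 6
pos 17 'c': at 7  ** P2@[13:17],P3@[16:17]
pos 18 'c': at 5 (fail-walked)
pos 19 'a': at 6
pos 20 'c': at 7  ** P2@[16:20],P3@[19:20]
pos 21 'b': at 1 (fail-walked)  ** P0@[21:21]
pos 22 'c': at 2  ** P1@[21:22]
pos 23 'a': at 3 (fail-walked)
pos 24 'a': at 3 (fail-walked)
pos 25 'c': at 4  ** P3@[24:25]
pos 26 'b': at 1 (fail-walked)  ** P0@[26:26]
pos 27 'a': at 3 (fail-walked)
pos 28 'b': at 1 (fail-walked)  ** P0@[28:28]
pos 29 'c': at 2  ** P1@[28:29]
pos 30 'c': at 0 (fail-walked)
pos 31 'b': at 1  ** P0@[31:31]
pos 32 'b': at 1 (fail-walked)  ** P0@[32:32]
pos 33 'c': at 2  ** P1@[32:33]
pos 34 'b': at 1 (fail-walked)  ** P0@[34:34]
pos 35 'b': at 1 (fail-walked)  ** P0@[35:35]
pos 36 'a': at 3 (fail-walked)
pos 37 'c': at 4  ** P3@[36:37]
pos 38 'a': at 3 (fail-walked)
pos 39 'c': at 4  ** P3@[38:39]
pos 40 'a': at 3 (fail-walked)
pos 41 'c': at 4  ** P3@[40:41]
pos 42 'b': at 1 (fail-walked)  ** P0@[42:42]
pos 43 'a': at 3 (fail-walked)
pos 44 'a': at 3 (fail-walked)
pos 45 'c': at 4  ** P3@[44:45]
pos 46 'c': at 5
pos 47 'a': at 6
pos 48 'c': at 7  ** P2@[44:48],P3@[47:48]
pos 49 'b': at 1 (fail-walked)  ** P0@[49:49]
pos 50 'b': at 1 (fail-walked)  ** P0@[50:50]
pos 51 'c': at 2  ** P1@[50:51]
pos 52 'b': at 1 (fail-walked)  ** P0@[52:52]
pos 53 'a': at 3 (fail-walked)
pos 54 'b': at 1 (fail-walked)  ** P0@[54:54]
pos 55 'c': at 2  ** P1@[54:55]
pos 56 'b': at 1 (fail-walked)  ** P0@[56:56]
pos 57 'c': at 2  ** P1@[56:57]
pos 58 'a': at 3 (fail-walked)
pos 59 'c': at 4  ** P3@[58:59]
pos 60 'c': at 5
pos 61 'a': at 6
pos 62 'a': at 3 (fail-walked)
pos 63 'c': at 4  ** P3@[62:63]
pos 64 'c': at 5
pos 65 'a': at 6
pos 66 'c': at 7  ** P2@[62:66],P3@[65:66]
pos 67 'b': at 1 (fail-walked)  ** P0@[67:67]
pos 68 'c': at 2  ** P1@[67:68]
pos 69 'b': at 1 (fail-walked)  ** P0@[69:69]
pos 70 'a': at 3 (fail-walked)
pos 71 'a': at 3 (fail-walked)
pos 72 'c': at 4  ** P3@[71:72]
pos 73 'c': at 5
pos 74 'a': at 6
pos 75 'c': at 7  ** P2@[71:75],P3@[74:75]
pos 76 'a': at 3 (fail-walked)
pos 77 'c': at 4  ** P3@[76:77]
pos 78 'a': at 3 (fail-walked)
pos 79 'a': at 3 (fail-walked)

Matches: [[2,3],[4,3],[6,3],[8,3],[11,0],[12,0],[14,3],[17,2],[17,3],[20,2],[20,3],[21,0],[22,1],[25,3],[26,0],[28,0],[29,1],[31,0],[32,0],[33,1],[34,0],[35,0],[37,3],[39,3],[41,3],[42,0],[45,3],[48,2],[48,3],[49,0],[50,0],[51,1],[52,0],[54,0],[55,1],[56,0],[57,1],[59,3],[63,3],[66,2],[66,3],[67,0],[68,1],[69,0],[72,3],[75,2],[75,3],[77,3]]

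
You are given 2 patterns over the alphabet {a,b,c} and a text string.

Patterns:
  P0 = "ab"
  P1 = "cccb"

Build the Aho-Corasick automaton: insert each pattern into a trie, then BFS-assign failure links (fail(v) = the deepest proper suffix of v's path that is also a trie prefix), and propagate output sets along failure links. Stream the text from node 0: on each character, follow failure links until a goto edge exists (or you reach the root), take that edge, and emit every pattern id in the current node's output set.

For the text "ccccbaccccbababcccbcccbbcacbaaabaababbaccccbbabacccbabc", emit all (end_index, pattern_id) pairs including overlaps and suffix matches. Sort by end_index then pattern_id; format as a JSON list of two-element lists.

Build automaton:
Trie (insert patterns):
  n0 'ε': a→1 c→3
  n1 'a': b→2
  n2 'ab': ·  [P0 ends]
  n3 'c': c→4
  n4 'cc': c→5
  n5 'ccc': b→6
  n6 'cccb': ·  [P1 ends]

Failure links (BFS by depth):
  fail(1) 'a': from fail(0)=0 chase 'a': 0 ⇒ 0;  out=∅∪out(0)=∅
  fail(3) 'c': from fail(0)=0 chase 'c': 0 ⇒ 0;  out=∅∪out(0)=∅
  fail(2) 'ab': from fail(1)=0 chase 'b': 0 ⇒ 0;  out={0}∪out(0)={0}
  fail(4) 'cc': from fail(3)=0 chase 'c': 0 ⇒ 3;  out=∅∪out(3)=∅
  fail(5) 'ccc': from fail(4)=3 chase 'c': 3 ⇒ 4;  out=∅∪out(4)=∅
  fail(6) 'cccb': from fail(5)=4 chase 'b': 4→3→0 ⇒ 0;  out={1}∪out(0)={1}

Scan:
pos 0 'c': at 3
pos 1 'c': at 4
pos 2 'c': at 5
pos 3 'c': at 5 (via fail)
pos 4 'b': at 6  ** P1@[1:4]
pos 5 'a': at 1 (via fail)
pos 6 'c': at 3 (via fail)
pos 7 'c': at 4
pos 8 'c': at 5
pos 9 'c': at 5 (via fail)
pos 10 'b': at 6  ** P1@[7:10]
pos 11 'a': at 1 (via fail)
pos 12 'b': at 2  ** P0@[11:12]
pos 13 'a': at 1 (via fail)
pos 14 'b': at 2  ** P0@[13:14]
pos 15 'c': at 3 (via fail)
pos 16 'c': at 4
pos 17 'c': at 5
pos 18 'b': at 6  ** P1@[15:18]
pos 19 'c': at 3 (via fail)
pos 20 'c': at 4
pos 21 'c': at 5
pos 22 'b': at 6  ** P1@[19:22]
pos 23 'b': at 0 (via fail)
pos 24 'c': at 3
pos 25 'a': at 1 (via fail)
pos 26 'c': at 3 (via fail)
pos 27 'b': at 0 (via fail)
pos 28 'a': at 1
pos 29 'a': at 1 (via fail)
pos 30 'a': at 1 (via fail)
pos 31 'b': at 2  ** P0@[30:31]
pos 32 'a': at 1 (via fail)
pos 33 'a': at 1 (via fail)
pos 34 'b': at 2  ** P0@[33:34]
pos 35 'a': at 1 (via fail)
pos 36 'b': at 2  ** P0@[35:36]
pos 37 'b': at 0 (via fail)
pos 38 'a': at 1
pos 39 'c': at 3 (via fail)
pos 40 'c': at 4
pos 41 'c': at 5
pos 42 'c': at 5 (via fail)
pos 43 'b': at 6  ** P1@[40:43]
pos 44 'b': at 0 (via fail)
pos 45 'a': at 1
pos 46 'b': at 2  ** P0@[45:46]
pos 47 'a': at 1 (via fail)
pos 48 'c': at 3 (via fail)
pos 49 'c': at 4
pos 50 'c': at 5
pos 51 'b': at 6  ** P1@[48:51]
pos 52 'a': at 1 (via fail)
pos 53 'b': at 2  ** P0@[52:53]
pos 54 'c': at 3 (via fail)

Result: [[4,1],[10,1],[12,0],[14,0],[18,1],[22,1],[31,0],[34,0],[36,0],[43,1],[46,0],[51,1],[53,0]]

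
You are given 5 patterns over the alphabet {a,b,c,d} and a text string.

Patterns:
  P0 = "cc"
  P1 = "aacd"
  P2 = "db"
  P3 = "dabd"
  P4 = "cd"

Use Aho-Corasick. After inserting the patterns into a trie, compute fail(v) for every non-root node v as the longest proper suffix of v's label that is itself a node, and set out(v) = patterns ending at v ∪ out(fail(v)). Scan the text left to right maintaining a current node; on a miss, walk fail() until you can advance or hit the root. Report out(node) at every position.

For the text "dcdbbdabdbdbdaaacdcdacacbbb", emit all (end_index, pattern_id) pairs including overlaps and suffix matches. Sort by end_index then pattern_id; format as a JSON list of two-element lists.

Build automaton:
Trie (insert patterns):
  n0 'ε': a→3 c→1 d→7
  n1 'c': c→2 d→12
  n2 'cc': ·  [P0 ends]
  n3 'a': a→4
  n4 'aa': c→5
  n5 'aac': d→6
  n6 'aacd': ·  [P1 ends]
  n7 'd': a→9 b→8
  n8 'db': ·  [P2 ends]
  n9 'da': b→10
  n10 'dab': d→11
  n11 'dabd': ·  [P3 ends]
  n12 'cd': ·  [P4 ends]

BFS fail/out derivation:
  fail(1) 'c': from fail(0)=0 chase 'c': 0 ⇒ 0;  out=∅∪out(0)=∅
  fail(3) 'a': from fail(0)=0 chase 'a': 0 ⇒ 0;  out=∅∪out(0)=∅
  fail(7) 'd': from fail(0)=0 chase 'd': 0 ⇒ 0;  out=∅∪out(0)=∅
  fail(2) 'cc': from fail(1)=0 chase 'c': 0 ⇒ 1;  out={0}∪out(1)={0}
  fail(4) 'aa': from fail(3)=0 chase 'a': 0 ⇒ 3;  out=∅∪out(3)=∅
  fail(8) 'db': from fail(7)=0 chase 'b': 0 ⇒ 0;  out={2}∪out(0)={2}
  fail(9) 'da': from fail(7)=0 chase 'a': 0 ⇒ 3;  out=∅∪out(3)=∅
  fail(12) 'cd': from fail(1)=0 chase 'd': 0 ⇒ 7;  out={4}∪out(7)={4}
  fail(5) 'aac': from fail(4)=3 chase 'c': 3→0 ⇒ 1;  out=∅∪out(1)=∅
  fail(10) 'dab': from fail(9)=3 chase 'b': 3→0 ⇒ 0;  out=∅∪out(0)=∅
  fail(6) 'aacd': from fail(5)=1 chase 'd': 1 ⇒ 12;  out={1}∪out(12)={1,4}
  fail(11) 'dabd': from fail(10)=0 chase 'd': 0 ⇒ 7;  out={3}∪out(7)={3}

Scan:
[0] read 'd'  n0⇒n7
[1] read 'c'  n7⇒n1 (via fail)
[2] read 'd'  n1⇒n12  → match P4@[1:2]
[3] read 'b'  n12⇒n8 (via fail)  → match P2@[2:3]
[4] read 'b'  n8⇒n0 (via fail)
[5] read 'd'  n0⇒n7
[6] read 'a'  n7⇒n9
[7] read 'b'  n9⇒n10
[8] read 'd'  n10⇒n11  → match P3@[5:8]
[9] read 'b'  n11⇒n8 (via fail)  → match P2@[8:9]
[10] read 'd'  n8⇒n7 (via fail)
[11] read 'b'  n7⇒n8  → match P2@[10:11]
[12] read 'd'  n8⇒n7 (via fail)
[13] read 'a'  n7⇒n9
[14] read 'a'  n9⇒n4 (via fail)
[15] read 'a'  n4⇒n4 (via fail)
[16] read 'c'  n4⇒n5
[17] read 'd'  n5⇒n6  → match P1@[14:17],P4@[16:17]
[18] read 'c'  n6⇒n1 (via fail)
[19] read 'd'  n1⇒n12  → match P4@[18:19]
[20] read 'a'  n12⇒n9 (via fail)
[21] read 'c'  n9⇒n1 (via fail)
[22] read 'a'  n1⇒n3 (via fail)
[23] read 'c'  n3⇒n1 (via fail)
[24] read 'b'  n1⇒n0 (via fail)
[25] read 'b'  n0⇒n0
[26] read 'b'  n0⇒n0

Matches: [[2,4],[3,2],[8,3],[9,2],[11,2],[17,1],[17,4],[19,4]]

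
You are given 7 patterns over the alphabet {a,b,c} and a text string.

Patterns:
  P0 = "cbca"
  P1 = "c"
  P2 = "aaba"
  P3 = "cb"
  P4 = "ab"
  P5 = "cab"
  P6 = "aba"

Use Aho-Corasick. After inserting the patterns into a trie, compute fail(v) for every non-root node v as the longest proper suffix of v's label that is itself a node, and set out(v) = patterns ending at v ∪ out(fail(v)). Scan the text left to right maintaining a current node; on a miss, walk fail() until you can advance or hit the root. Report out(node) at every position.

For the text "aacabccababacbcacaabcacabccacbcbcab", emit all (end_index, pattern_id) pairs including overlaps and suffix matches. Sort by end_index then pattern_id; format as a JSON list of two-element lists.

Build:
Trie (insert patterns):
  n0 'ε': a→5 c→1
  n1 'c': a→10 b→2  ←P1
  n2 'cb': c→3  ←P3
  n3 'cbc': a→4
  n4 'cbca': ·  ←P0
  n5 'a': a→6 b→9
  n6 'aa': b→7
  n7 'aab': a→8
  n8 'aaba': ·  ←P2
  n9 'ab': a→12  ←P4
  n10 'ca': b→11
  n11 'cab': ·  ←P5
  n12 'aba': ·  ←P6

Failure links (BFS by depth):
  fail(1) 'c': from fail(0)=0 chase 'c': 0 ⇒ 0;  out={1}∪out(0)={1}
  fail(5) 'a': from fail(0)=0 chase 'a': 0 ⇒ 0;  out=∅∪out(0)=∅
  fail(2) 'cb': from fail(1)=0 chase 'b': 0 ⇒ 0;  out={3}∪out(0)={3}
  fail(6) 'aa': from fail(5)=0 chase 'a': 0 ⇒ 5;  out=∅∪out(5)=∅
  fail(9) 'ab': from fail(5)=0 chase 'b': 0 ⇒ 0;  out={4}∪out(0)={4}
  fail(10) 'ca': from fail(1)=0 chase 'a': 0 ⇒ 5;  out=∅∪out(5)=∅
  fail(3) 'cbc': from fail(2)=0 chase 'c': 0 ⇒ 1;  out=∅∪out(1)={1}
  fail(7) 'aab': from fail(6)=5 chase 'b': 5 ⇒ 9;  out=∅∪out(9)={4}
  fail(11) 'cab': from fail(10)=5 chase 'b': 5 ⇒ 9;  out={5}∪out(9)={4,5}
  fail(12) 'aba': from fail(9)=0 chase 'a': 0 ⇒ 5;  out={6}∪out(5)={6}
  fail(4) 'cbca': from fail(3)=1 chase 'a': 1 ⇒ 10;  out={0}∪out(10)={0}
  fail(8) 'aaba': from fail(7)=9 chase 'a': 9 ⇒ 12;  out={2}∪out(12)={2,6}

Text stream:
i=0 'a': node 0→5
i=1 'a': node 5→6
i=2 'c': node 6→1 ·f  ** P1@[2:2]
i=3 'a': node 1→10
i=4 'b': node 10→11  ** P4@[3:4],P5@[2:4]
i=5 'c': node 11→1 ·f  ** P1@[5:5]
i=6 'c': node 1→1 ·f  ** P1@[6:6]
i=7 'a': node 1→10
i=8 'b': node 10→11  ** P4@[7:8],P5@[6:8]
i=9 'a': node 11→12 ·f  ** P6@[7:9]
i=10 'b': node 12→9 ·f  ** P4@[9:10]
i=11 'a': node 9→12  ** P6@[9:11]
i=12 'c': node 12→1 ·f  ** P1@[12:12]
i=13 'b': node 1→2  ** P3@[12:13]
i=14 'c': node 2→3  ** P1@[14:14]
i=15 'a': node 3→4  ** P0@[12:15]
i=16 'c': node 4→1 ·f  ** P1@[16:16]
i=17 'a': node 1→10
i=18 'a': node 10→6 ·f
i=19 'b': node 6→7  ** P4@[18:19]
i=20 'c': node 7→1 ·f  ** P1@[20:20]
i=21 'a': node 1→10
i=22 'c': node 10→1 ·f  ** P1@[22:22]
i=23 'a': node 1→10
i=24 'b': node 10→11  ** P4@[23:24],P5@[22:24]
i=25 'c': node 11→1 ·f  ** P1@[25:25]
i=26 'c': node 1→1 ·f  ** P1@[26:26]
i=27 'a': node 1→10
i=28 'c': node 10→1 ·f  ** P1@[28:28]
i=29 'b': node 1→2  ** P3@[28:29]
i=30 'c': node 2→3  ** P1@[30:30]
i=31 'b': node 3→2 ·f  ** P3@[30:31]
i=32 'c': node 2→3  ** P1@[32:32]
i=33 'a': node 3→4  ** P0@[30:33]
i=34 'b': node 4→11 ·f  ** P4@[33:34],P5@[32:34]

Matches: [[2,1],[4,4],[4,5],[5,1],[6,1],[8,4],[8,5],[9,6],[10,4],[11,6],[12,1],[13,3],[14,1],[15,0],[16,1],[19,4],[20,1],[22,1],[24,4],[24,5],[25,1],[26,1],[28,1],[29,3],[30,1],[31,3],[32,1],[33,0],[34,4],[34,5]]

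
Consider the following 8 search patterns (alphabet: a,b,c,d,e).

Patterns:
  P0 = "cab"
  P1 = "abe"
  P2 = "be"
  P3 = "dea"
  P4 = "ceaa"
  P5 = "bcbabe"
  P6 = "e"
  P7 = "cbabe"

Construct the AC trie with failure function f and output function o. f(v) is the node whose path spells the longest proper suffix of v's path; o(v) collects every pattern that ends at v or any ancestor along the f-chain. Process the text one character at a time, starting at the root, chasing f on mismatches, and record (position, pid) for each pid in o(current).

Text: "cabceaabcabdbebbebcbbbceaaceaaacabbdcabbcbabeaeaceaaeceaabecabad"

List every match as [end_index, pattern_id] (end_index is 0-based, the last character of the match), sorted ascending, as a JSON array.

Construct AC machine:
Trie nodes:
  n0 'ε': a→4 b→7 c→1 d→9 e→20
  n1 'c': a→2 b→21 e→12
  n2 'ca': b→3
  n3 'cab': ·  ←P0
  n4 'a': b→5
  n5 'ab': e→6
  n6 'abe': ·  ←P1
  n7 'b': c→15 e→8
  n8 'be': ·  ←P2
  n9 'd': e→10
  n10 'de': a→11
  n11 'dea': ·  ←P3
  n12 'ce': a→13
  n13 'cea': a→14
  n14 'ceaa': ·  ←P4
  n15 'bc': b→16
  n16 'bcb': a→17
  n17 'bcba': b→18
  n18 'bcbab': e→19
  n19 'bcbabe': ·  ←P5
  n20 'e': ·  ←P6
  n21 'cb': a→22
  n22 'cba': b→23
  n23 'cbab': e→24
  n24 'cbabe': ·  ←P7

BFS fail/out derivation:
  fail(1) 'c': from fail(0)=0 chase 'c': 0 ⇒ 0;  out=∅∪out(0)=∅
  fail(4) 'a': from fail(0)=0 chase 'a': 0 ⇒ 0;  out=∅∪out(0)=∅
  fail(7) 'b': from fail(0)=0 chase 'b': 0 ⇒ 0;  out=∅∪out(0)=∅
  fail(9) 'd': from fail(0)=0 chase 'd': 0 ⇒ 0;  out=∅∪out(0)=∅
  fail(20) 'e': from fail(0)=0 chase 'e': 0 ⇒ 0;  out={6}∪out(0)={6}
  fail(2) 'ca': from fail(1)=0 chase 'a': 0 ⇒ 4;  out=∅∪out(4)=∅
  fail(5) 'ab': from fail(4)=0 chase 'b': 0 ⇒ 7;  out=∅∪out(7)=∅
  fail(8) 'be': from fail(7)=0 chase 'e': 0 ⇒ 20;  out={2}∪out(20)={2,6}
  fail(10) 'de': from fail(9)=0 chase 'e': 0 ⇒ 20;  out=∅∪out(20)={6}
  fail(12) 'ce': from fail(1)=0 chase 'e': 0 ⇒ 20;  out=∅∪out(20)={6}
  fail(15) 'bc': from fail(7)=0 chase 'c': 0 ⇒ 1;  out=∅∪out(1)=∅
  fail(21) 'cb': from fail(1)=0 chase 'b': 0 ⇒ 7;  out=∅∪out(7)=∅
  fail(3) 'cab': from fail(2)=4 chase 'b': 4 ⇒ 5;  out={0}∪out(5)={0}
  fail(6) 'abe': from fail(5)=7 chase 'e': 7 ⇒ 8;  out={1}∪out(8)={1,2,6}
  fail(11) 'dea': from fail(10)=20 chase 'a': 20→0 ⇒ 4;  out={3}∪out(4)={3}
  fail(13) 'cea': from fail(12)=20 chase 'a': 20→0 ⇒ 4;  out=∅∪out(4)=∅
  fail(16) 'bcb': from fail(15)=1 chase 'b': 1 ⇒ 21;  out=∅∪out(21)=∅
  fail(22) 'cba': from fail(21)=7 chase 'a': 7→0 ⇒ 4;  out=∅∪out(4)=∅
  fail(14) 'ceaa': from fail(13)=4 chase 'a': 4→0 ⇒ 4;  out={4}∪out(4)={4}
  fail(17) 'bcba': from fail(16)=21 chase 'a': 21 ⇒ 22;  out=∅∪out(22)=∅
  fail(23) 'cbab': from fail(22)=4 chase 'b': 4 ⇒ 5;  out=∅∪out(5)=∅
  fail(18) 'bcbab': from fail(17)=22 chase 'b': 22 ⇒ 23;  out=∅∪out(23)=∅
  fail(24) 'cbabe': from fail(23)=5 chase 'e': 5 ⇒ 6;  out={7}∪out(6)={1,2,6,7}
  fail(19) 'bcbabe': from fail(18)=23 chase 'e': 23 ⇒ 24;  out={5}∪out(24)={1,2,5,6,7}

Scan:
pos 0 'c': at 1
pos 1 'a': at 2
pos 2 'b': at 3  emit P0@[0:2]
pos 3 'c': at 15 ·f
pos 4 'e': at 12 ·f  emit P6@[4:4]
pos 5 'a': at 13
pos 6 'a': at 14  emit P4@[3:6]
pos 7 'b': at 5 ·f
pos 8 'c': at 15 ·f
pos 9 'a': at 2 ·f
pos 10 'b': at 3  emit P0@[8:10]
pos 11 'd': at 9 ·f
pos 12 'b': at 7 ·f
pos 13 'e': at 8  emit P2@[12:13],P6@[13:13]
pos 14 'b': at 7 ·f
pos 15 'b': at 7 ·f
pos 16 'e': at 8  emit P2@[15:16],P6@[16:16]
pos 17 'b': at 7 ·f
pos 18 'c': at 15
pos 19 'b': at 16
pos 20 'b': at 7 ·f
pos 21 'b': at 7 ·f
pos 22 'c': at 15
pos 23 'e': at 12 ·f  emit P6@[23:23]
pos 24 'a': at 13
pos 25 'a': at 14  emit P4@[22:25]
pos 26 'c': at 1 ·f
pos 27 'e': at 12  emit P6@[27:27]
pos 28 'a': at 13
pos 29 'a': at 14  emit P4@[26:29]
pos 30 'a': at 4 ·f
pos 31 'c': at 1 ·f
pos 32 'a': at 2
pos 33 'b': at 3  emit P0@[31:33]
pos 34 'b': at 7 ·f
pos 35 'd': at 9 ·f
pos 36 'c': at 1 ·f
pos 37 'a': at 2
pos 38 'b': at 3  emit P0@[36:38]
pos 39 'b': at 7 ·f
pos 40 'c': at 15
pos 41 'b': at 16
pos 42 'a': at 17
pos 43 'b': at 18
pos 44 'e': at 19  emit P1@[42:44],P2@[43:44],P5@[39:44],P6@[44:44],P7@[40:44]
pos 45 'a': at 4 ·f
pos 46 'e': at 20 ·f  emit P6@[46:46]
pos 47 'a': at 4 ·f
pos 48 'c': at 1 ·f
pos 49 'e': at 12  emit P6@[49:49]
pos 50 'a': at 13
pos 51 'a': at 14  emit P4@[48:51]
pos 52 'e': at 20 ·f  emit P6@[52:52]
pos 53 'c': at 1 ·f
pos 54 'e': at 12  emit P6@[54:54]
pos 55 'a': at 13
pos 56 'a': at 14  emit P4@[53:56]
pos 57 'b': at 5 ·f
pos 58 'e': at 6  emit P1@[56:58],P2@[57:58],P6@[58:58]
pos 59 'c': at 1 ·f
pos 60 'a': at 2
pos 61 'b': at 3  emit P0@[59:61]
pos 62 'a': at 4 ·f
pos 63 'd': at 9 ·f

Result: [[2,0],[4,6],[6,4],[10,0],[13,2],[13,6],[16,2],[16,6],[23,6],[25,4],[27,6],[29,4],[33,0],[38,0],[44,1],[44,2],[44,5],[44,6],[44,7],[46,6],[49,6],[51,4],[52,6],[54,6],[56,4],[58,1],[58,2],[58,6],[61,0]]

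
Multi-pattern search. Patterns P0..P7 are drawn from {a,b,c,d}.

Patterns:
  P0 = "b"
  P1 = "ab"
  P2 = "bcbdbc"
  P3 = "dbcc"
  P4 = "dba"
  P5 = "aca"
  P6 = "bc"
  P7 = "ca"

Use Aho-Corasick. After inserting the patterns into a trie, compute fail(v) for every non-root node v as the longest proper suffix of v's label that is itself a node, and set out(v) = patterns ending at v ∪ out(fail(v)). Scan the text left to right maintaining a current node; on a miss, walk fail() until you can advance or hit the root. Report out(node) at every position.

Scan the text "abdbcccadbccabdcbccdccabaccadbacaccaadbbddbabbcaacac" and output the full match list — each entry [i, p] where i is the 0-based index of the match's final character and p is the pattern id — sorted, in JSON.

Construct AC machine:
Trie (insert patterns):
  n0 'ε': a→2 b→1 c→16 d→9
  n1 'b': c→4  [P0 ends]
  n2 'a': b→3 c→14
  n3 'ab': ·  [P1 ends]
  n4 'bc': b→5  [P6 ends]
  n5 'bcb': d→6
  n6 'bcbd': b→7
  n7 'bcbdb': c→8
  n8 'bcbdbc': ·  [P2 ends]
  n9 'd': b→10
  n10 'db': a→13 c→11
  n11 'dbc': c→12
  n12 'dbcc': ·  [P3 ends]
  n13 'dba': ·  [P4 ends]
  n14 'ac': a→15
  n15 'aca': ·  [P5 ends]
  n16 'c': a→17
  n17 'ca': ·  [P7 ends]

Failure links (BFS by depth):
  fail(1) 'b': from fail(0)=0 chase 'b': 0 ⇒ 0;  out={0}∪out(0)={0}
  fail(2) 'a': from fail(0)=0 chase 'a': 0 ⇒ 0;  out=∅∪out(0)=∅
  fail(9) 'd': from fail(0)=0 chase 'd': 0 ⇒ 0;  out=∅∪out(0)=∅
  fail(16) 'c': from fail(0)=0 chase 'c': 0 ⇒ 0;  out=∅∪out(0)=∅
  fail(3) 'ab': from fail(2)=0 chase 'b': 0 ⇒ 1;  out={1}∪out(1)={0,1}
  fail(4) 'bc': from fail(1)=0 chase 'c': 0 ⇒ 16;  out={6}∪out(16)={6}
  fail(10) 'db': from fail(9)=0 chase 'b': 0 ⇒ 1;  out=∅∪out(1)={0}
  fail(14) 'ac': from fail(2)=0 chase 'c': 0 ⇒ 16;  out=∅∪out(16)=∅
  fail(17) 'ca': from fail(16)=0 chase 'a': 0 ⇒ 2;  out={7}∪out(2)={7}
  fail(5) 'bcb': from fail(4)=16 chase 'b': 16→0 ⇒ 1;  out=∅∪out(1)={0}
  fail(11) 'dbc': from fail(10)=1 chase 'c': 1 ⇒ 4;  out=∅∪out(4)={6}
  fail(13) 'dba': from fail(10)=1 chase 'a': 1→0 ⇒ 2;  out={4}∪out(2)={4}
  fail(15) 'aca': from fail(14)=16 chase 'a': 16 ⇒ 17;  out={5}∪out(17)={5,7}
  fail(6) 'bcbd': from fail(5)=1 chase 'd': 1→0 ⇒ 9;  out=∅∪out(9)=∅
  fail(12) 'dbcc': from fail(11)=4 chase 'c': 4→16→0 ⇒ 16;  out={3}∪out(16)={3}
  fail(7) 'bcbdb': from fail(6)=9 chase 'b': 9 ⇒ 10;  out=∅∪out(10)={0}
  fail(8) 'bcbdbc': from fail(7)=10 chase 'c': 10 ⇒ 11;  out={2}∪out(11)={2,6}

Scan:
[0] read 'a'  n0⇒n2
[1] read 'b'  n2⇒n3  → match P0@[1:1],P1@[0:1]
[2] read 'd'  n3⇒n9 (fail-walked)
[3] read 'b'  n9⇒n10  → match P0@[3:3]
[4] read 'c'  n10⇒n11  → match P6@[3:4]
[5] read 'c'  n11⇒n12  → match P3@[2:5]
[6] read 'c'  n12⇒n16 (fail-walked)
[7] read 'a'  n16⇒n17  → match P7@[6:7]
[8] read 'd'  n17⇒n9 (fail-walked)
[9] read 'b'  n9⇒n10  → match P0@[9:9]
[10] read 'c'  n10⇒n11  → match P6@[9:10]
[11] read 'c'  n11⇒n12  → match P3@[8:11]
[12] read 'a'  n12⇒n17 (fail-walked)  → match P7@[11:12]
[13] read 'b'  n17⇒n3 (fail-walked)  → match P0@[13:13],P1@[12:13]
[14] read 'd'  n3⇒n9 (fail-walked)
[15] read 'c'  n9⇒n16 (fail-walked)
[16] read 'b'  n16⇒n1 (fail-walked)  → match P0@[16:16]
[17] read 'c'  n1⇒n4  → match P6@[16:17]
[18] read 'c'  n4⇒n16 (fail-walked)
[19] read 'd'  n16⇒n9 (fail-walked)
[20] read 'c'  n9⇒n16 (fail-walked)
[21] read 'c'  n16⇒n16 (fail-walked)
[22] read 'a'  n16⇒n17  → match P7@[21:22]
[23] read 'b'  n17⇒n3 (fail-walked)  → match P0@[23:23],P1@[22:23]
[24] read 'a'  n3⇒n2 (fail-walked)
[25] read 'c'  n2⇒n14
[26] read 'c'  n14⇒n16 (fail-walked)
[27] read 'a'  n16⇒n17  → match P7@[26:27]
[28] read 'd'  n17⇒n9 (fail-walked)
[29] read 'b'  n9⇒n10  → match P0@[29:29]
[30] read 'a'  n10⇒n13  → match P4@[28:30]
[31] read 'c'  n13⇒n14 (fail-walked)
[32] read 'a'  n14⇒n15  → match P5@[30:32],P7@[31:32]
[33] read 'c'  n15⇒n14 (fail-walked)
[34] read 'c'  n14⇒n16 (fail-walked)
[35] read 'a'  n16⇒n17  → match P7@[34:35]
[36] read 'a'  n17⇒n2 (fail-walked)
[37] read 'd'  n2⇒n9 (fail-walked)
[38] read 'b'  n9⇒n10  → match P0@[38:38]
[39] read 'b'  n10⇒n1 (fail-walked)  → match P0@[39:39]
[40] read 'd'  n1⇒n9 (fail-walked)
[41] read 'd'  n9⇒n9 (fail-walked)
[42] read 'b'  n9⇒n10  → match P0@[42:42]
[43] read 'a'  n10⇒n13  → match P4@[41:43]
[44] read 'b'  n13⇒n3 (fail-walked)  → match P0@[44:44],P1@[43:44]
[45] read 'b'  n3⇒n1 (fail-walked)  → match P0@[45:45]
[46] read 'c'  n1⇒n4  → match P6@[45:46]
[47] read 'a'  n4⇒n17 (fail-walked)  → match P7@[46:47]
[48] read 'a'  n17⇒n2 (fail-walked)
[49] read 'c'  n2⇒n14
[50] read 'a'  n14⇒n15  → match P5@[48:50],P7@[49:50]
[51] read 'c'  n15⇒n14 (fail-walked)

Matches: [[1,0],[1,1],[3,0],[4,6],[5,3],[7,7],[9,0],[10,6],[11,3],[12,7],[13,0],[13,1],[16,0],[17,6],[22,7],[23,0],[23,1],[27,7],[29,0],[30,4],[32,5],[32,7],[35,7],[38,0],[39,0],[42,0],[43,4],[44,0],[44,1],[45,0],[46,6],[47,7],[50,5],[50,7]]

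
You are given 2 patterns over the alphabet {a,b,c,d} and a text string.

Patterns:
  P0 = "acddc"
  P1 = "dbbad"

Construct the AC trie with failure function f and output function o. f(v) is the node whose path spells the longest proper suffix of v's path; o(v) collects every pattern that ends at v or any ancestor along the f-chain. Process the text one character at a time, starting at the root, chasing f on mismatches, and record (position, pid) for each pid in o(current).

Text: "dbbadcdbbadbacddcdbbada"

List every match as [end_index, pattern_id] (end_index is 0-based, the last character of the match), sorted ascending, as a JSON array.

Build:
Trie nodes:
  0='ε' goto a→1 d→6
  1='a' goto c→2
  2='ac' goto d→3
  3='acd' goto d→4
  4='acdd' goto c→5
  5='acddc' goto ·  [P0 ends]
  6='d' goto b→7
  7='db' goto b→8
  8='dbb' goto a→9
  9='dbba' goto d→10
  10='dbbad' goto ·  [P1 ends]

BFS fail/out derivation:
  n1('a'): parent n0 fail=0; on 'a' 0 → fail=0;  out ∅∪∅=∅
  n6('d'): parent n0 fail=0; on 'd' 0 → fail=0;  out ∅∪∅=∅
  n2('ac'): parent n1 fail=0; on 'c' 0 → fail=0;  out ∅∪∅=∅
  n7('db'): parent n6 fail=0; on 'b' 0 → fail=0;  out ∅∪∅=∅
  n3('acd'): parent n2 fail=0; on 'd' 0 → fail=6;  out ∅∪∅=∅
  n8('dbb'): parent n7 fail=0; on 'b' 0 → fail=0;  out ∅∪∅=∅
  n4('acdd'): parent n3 fail=6; on 'd' 6→0 → fail=6;  out ∅∪∅=∅
  n9('dbba'): parent n8 fail=0; on 'a' 0 → fail=1;  out ∅∪∅=∅
  n5('acddc'): parent n4 fail=6; on 'c' 6→0 → fail=0;  out {0}∪∅={0}
  n10('dbbad'): parent n9 fail=1; on 'd' 1→0 → fail=6;  out {1}∪∅={1}

Scan:
i=0 'd': node 0→6
i=1 'b': node 6→7
i=2 'b': node 7→8
i=3 'a': node 8→9
i=4 'd': node 9→10  → match P1@[0:4]
i=5 'c': node 10→0 ·f
i=6 'd': node 0→6
i=7 'b': node 6→7
i=8 'b': node 7→8
i=9 'a': node 8→9
i=10 'd': node 9→10  → match P1@[6:10]
i=11 'b': node 10→7 ·f
i=12 'a': node 7→1 ·f
i=13 'c': node 1→2
i=14 'd': node 2→3
i=15 'd': node 3→4
i=16 'c': node 4→5  → match P0@[12:16]
i=17 'd': node 5→6 ·f
i=18 'b': node 6→7
i=19 'b': node 7→8
i=20 'a': node 8→9
i=21 'd': node 9→10  → match P1@[17:21]
i=22 'a': node 10→1 ·f

Result: [[4,1],[10,1],[16,0],[21,1]]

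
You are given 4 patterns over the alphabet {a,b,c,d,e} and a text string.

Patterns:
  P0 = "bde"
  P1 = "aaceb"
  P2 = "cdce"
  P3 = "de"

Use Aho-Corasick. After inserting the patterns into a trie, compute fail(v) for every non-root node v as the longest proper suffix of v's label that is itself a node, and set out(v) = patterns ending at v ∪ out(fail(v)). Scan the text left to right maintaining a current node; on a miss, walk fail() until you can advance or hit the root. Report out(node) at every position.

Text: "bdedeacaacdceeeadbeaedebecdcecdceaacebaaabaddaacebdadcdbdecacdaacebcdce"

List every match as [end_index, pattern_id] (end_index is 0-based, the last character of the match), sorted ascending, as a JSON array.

Construct AC machine:
Trie (insert patterns):
  n0 'ε': a→4 b→1 c→9 d→13
  n1 'b': d→2
  n2 'bd': e→3
  n3 'bde': ·  [P0 ends]
  n4 'a': a→5
  n5 'aa': c→6
  n6 'aac': e→7
  n7 'aace': b→8
  n8 'aaceb': ·  [P1 ends]
  n9 'c': d→10
  n10 'cd': c→11
  n11 'cdc': e→12
  n12 'cdce': ·  [P2 ends]
  n13 'd': e→14
  n14 'de': ·  [P3 ends]

BFS fail/out derivation:
  fail(1) 'b': from fail(0)=0 chase 'b': 0 ⇒ 0;  out=∅∪out(0)=∅
  fail(4) 'a': from fail(0)=0 chase 'a': 0 ⇒ 0;  out=∅∪out(0)=∅
  fail(9) 'c': from fail(0)=0 chase 'c': 0 ⇒ 0;  out=∅∪out(0)=∅
  fail(13) 'd': from fail(0)=0 chase 'd': 0 ⇒ 0;  out=∅∪out(0)=∅
  fail(2) 'bd': from fail(1)=0 chase 'd': 0 ⇒ 13;  out=∅∪out(13)=∅
  fail(5) 'aa': from fail(4)=0 chase 'a': 0 ⇒ 4;  out=∅∪out(4)=∅
  fail(10) 'cd': from fail(9)=0 chase 'd': 0 ⇒ 13;  out=∅∪out(13)=∅
  fail(14) 'de': from fail(13)=0 chase 'e': 0 ⇒ 0;  out={3}∪out(0)={3}
  fail(3) 'bde': from fail(2)=13 chase 'e': 13 ⇒ 14;  out={0}∪out(14)={0,3}
  fail(6) 'aac': from fail(5)=4 chase 'c': 4→0 ⇒ 9;  out=∅∪out(9)=∅
  fail(11) 'cdc': from fail(10)=13 chase 'c': 13→0 ⇒ 9;  out=∅∪out(9)=∅
  fail(7) 'aace': from fail(6)=9 chase 'e': 9→0 ⇒ 0;  out=∅∪out(0)=∅
  fail(12) 'cdce': from fail(11)=9 chase 'e': 9→0 ⇒ 0;  out={2}∪out(0)={2}
  fail(8) 'aaceb': from fail(7)=0 chase 'b': 0 ⇒ 1;  out={1}∪out(1)={1}

Text stream:
i=0 'b': node 0→1
i=1 'd': node 1→2
i=2 'e': node 2→3  → match P0@[0:2],P3@[1:2]
i=3 'd': node 3→13 (via fail)
i=4 'e': node 13→14  → match P3@[3:4]
i=5 'a': node 14→4 (via fail)
i=6 'c': node 4→9 (via fail)
i=7 'a': node 9→4 (via fail)
i=8 'a': node 4→5
i=9 'c': node 5→6
i=10 'd': node 6→10 (via fail)
i=11 'c': node 10→11
i=12 'e': node 11→12  → match P2@[9:12]
i=13 'e': node 12→0 (via fail)
i=14 'e': node 0→0
i=15 'a': node 0→4
i=16 'd': node 4→13 (via fail)
i=17 'b': node 13→1 (via fail)
i=18 'e': node 1→0 (via fail)
i=19 'a': node 0→4
i=20 'e': node 4→0 (via fail)
i=21 'd': node 0→13
i=22 'e': node 13→14  → match P3@[21:22]
i=23 'b': node 14→1 (via fail)
i=24 'e': node 1→0 (via fail)
i=25 'c': node 0→9
i=26 'd': node 9→10
i=27 'c': node 10→11
i=28 'e': node 11→12  → match P2@[25:28]
i=29 'c': node 12→9 (via fail)
i=30 'd': node 9→10
i=31 'c': node 10→11
i=32 'e': node 11→12  → match P2@[29:32]
i=33 'a': node 12→4 (via fail)
i=34 'a': node 4→5
i=35 'c': node 5→6
i=36 'e': node 6→7
i=37 'b': node 7→8  → match P1@[33:37]
i=38 'a': node 8→4 (via fail)
i=39 'a': node 4→5
i=40 'a': node 5→5 (via fail)
i=41 'b': node 5→1 (via fail)
i=42 'a': node 1→4 (via fail)
i=43 'd': node 4→13 (via fail)
i=44 'd': node 13→13 (via fail)
i=45 'a': node 13→4 (via fail)
i=46 'a': node 4→5
i=47 'c': node 5→6
i=48 'e': node 6→7
i=49 'b': node 7→8  → match P1@[45:49]
i=50 'd': node 8→2 (via fail)
i=51 'a': node 2→4 (via fail)
i=52 'd': node 4→13 (via fail)
i=53 'c': node 13→9 (via fail)
i=54 'd': node 9→10
i=55 'b': node 10→1 (via fail)
i=56 'd': node 1→2
i=57 'e': node 2→3  → match P0@[55:57],P3@[56:57]
i=58 'c': node 3→9 (via fail)
i=59 'a': node 9→4 (via fail)
i=60 'c': node 4→9 (via fail)
i=61 'd': node 9→10
i=62 'a': node 10→4 (via fail)
i=63 'a': node 4→5
i=64 'c': node 5→6
i=65 'e': node 6→7
i=66 'b': node 7→8  → match P1@[62:66]
i=67 'c': node 8→9 (via fail)
i=68 'd': node 9→10
i=69 'c': node 10→11
i=70 'e': node 11→12  → match P2@[67:70]

Matches: [[2,0],[2,3],[4,3],[12,2],[22,3],[28,2],[32,2],[37,1],[49,1],[57,0],[57,3],[66,1],[70,2]]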